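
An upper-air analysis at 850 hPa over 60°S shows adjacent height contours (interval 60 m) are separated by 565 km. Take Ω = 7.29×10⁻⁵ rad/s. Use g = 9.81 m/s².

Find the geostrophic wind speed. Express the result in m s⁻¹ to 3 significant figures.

Coriolis parameter at 60°S:
f = 2Ω sin φ = 2 × 7.29×10⁻⁵ × sin 60° = 1.26×10⁻⁴ s⁻¹
Height gradient: |∂Z/∂n| = 60 m / 565000 m = 1.06×10⁻⁴
On a pressure surface, geostrophic balance gives V_g = (g/f)|∂Z/∂n|:
V_g = 9.81 × 1.06×10⁻⁴ / 1.26×10⁻⁴ = 8.25 m/s

8.25 m s⁻¹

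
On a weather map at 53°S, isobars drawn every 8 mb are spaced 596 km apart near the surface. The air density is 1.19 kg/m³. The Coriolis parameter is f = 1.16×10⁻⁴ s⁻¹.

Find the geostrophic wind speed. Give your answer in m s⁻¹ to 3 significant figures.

9.72 m s⁻¹

Pressure gradient: |∂P/∂n| = 800 Pa / 596000 m = 1.34×10⁻³ Pa/m
Geostrophic balance (pressure-gradient force = Coriolis force):
V_g = (1/(fρ)) |∂P/∂n| = 1.34×10⁻³ / (1.16×10⁻⁴ × 1.19) = 9.72 m/s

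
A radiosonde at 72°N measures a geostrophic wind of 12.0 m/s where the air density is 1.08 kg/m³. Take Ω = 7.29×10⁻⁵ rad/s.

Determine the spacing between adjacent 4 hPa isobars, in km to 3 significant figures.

Coriolis parameter at 72°N:
f = 2Ω sin φ = 2 × 7.29×10⁻⁵ × sin 72° = 1.39×10⁻⁴ s⁻¹
Geostrophic balance rearranged: |∂P/∂n| = f ρ V_g
|∂P/∂n| = 1.39×10⁻⁴ × 1.08 × 12.0 = 1.80×10⁻³ Pa/m
Isobar spacing: Δn = ΔP/|∂P/∂n| = 400 Pa / 1.80×10⁻³ Pa/m = 222583 m ≈ 223 km

223 km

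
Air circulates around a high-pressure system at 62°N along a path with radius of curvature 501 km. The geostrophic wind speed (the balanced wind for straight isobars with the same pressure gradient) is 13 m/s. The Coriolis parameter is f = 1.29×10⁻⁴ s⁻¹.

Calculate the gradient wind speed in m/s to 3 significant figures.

Around a high, pressure-gradient force acts outward with centrifugal, so Coriolis balances both:
fV = (1/ρ)|∂P/∂n| + V²/R  →  V² − fR·V + fR·V_g = 0
With fR = 1.29×10⁻⁴ × 501×10³ m = 64.6 m/s:
V = [fR − √((fR)² − 4 fR V_g)]/2 = [64.6 − √(64.6² − 4×64.6×13)]/2 = 18 m/s
Supergeostrophic (V > V_g = 13 m/s), as expected around a high.

18.0 m/s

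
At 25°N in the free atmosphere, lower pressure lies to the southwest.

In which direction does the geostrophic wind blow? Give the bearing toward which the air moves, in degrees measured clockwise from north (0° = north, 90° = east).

The pressure-gradient force points toward the southwest (bearing 225°).
Geostrophic balance: in the Northern Hemisphere the Coriolis force deflects motion to the right, so the geostrophic wind blows 90° to the right of the pressure-gradient force (low pressure on the left).
Rotating 225° by 90° clockwise gives 315° — the wind blows toward the northwest.

315°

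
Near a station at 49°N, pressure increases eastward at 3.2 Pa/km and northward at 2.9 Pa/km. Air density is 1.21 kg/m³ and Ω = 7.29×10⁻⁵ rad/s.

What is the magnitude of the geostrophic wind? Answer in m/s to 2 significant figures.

32 m/s

Coriolis parameter at 49°N:
f = 2Ω sin φ = 2 × 7.29×10⁻⁵ × sin 49° = 1.10×10⁻⁴ s⁻¹
Component geostrophic relations (x east, y north):
u_g = −(1/(fρ)) ∂P/∂y,  v_g = (1/(fρ)) ∂P/∂x
u_g = −(2.9×10⁻³)/(1.10×10⁻⁴ × 1.21) = −21.8 m/s;  v_g = (3.2×10⁻³)/(1.10×10⁻⁴ × 1.21) = 24.0 m/s
|V_g| = √(u_g² + v_g²) = 32.4 m/s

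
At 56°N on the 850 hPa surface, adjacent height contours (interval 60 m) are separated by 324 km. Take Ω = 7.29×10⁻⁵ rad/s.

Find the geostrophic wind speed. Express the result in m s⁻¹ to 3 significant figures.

15.0 m s⁻¹

Coriolis parameter at 56°N:
f = 2Ω sin φ = 2 × 7.29×10⁻⁵ × sin 56° = 1.21×10⁻⁴ s⁻¹
Height gradient: |∂Z/∂n| = 60 m / 324000 m = 1.85×10⁻⁴
On a pressure surface, geostrophic balance gives V_g = (g/f)|∂Z/∂n|:
V_g = 9.81 × 1.85×10⁻⁴ / 1.21×10⁻⁴ = 15.0 m/s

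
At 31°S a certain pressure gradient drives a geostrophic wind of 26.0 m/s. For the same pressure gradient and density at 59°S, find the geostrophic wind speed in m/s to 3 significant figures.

With the same pressure gradient and density, V_g ∝ 1/f ∝ 1/sin φ.
V₂ = V₁ · sin φ₁ / sin φ₂ = 26.0 × sin 31° / sin 59°
V₂ = 26.0 × 0.5150/0.8572 = 15.6 m/s

15.6 m/s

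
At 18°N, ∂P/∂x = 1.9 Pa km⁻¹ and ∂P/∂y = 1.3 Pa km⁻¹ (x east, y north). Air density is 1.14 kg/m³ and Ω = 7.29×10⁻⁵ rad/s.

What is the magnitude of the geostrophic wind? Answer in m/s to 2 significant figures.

Coriolis parameter at 18°N:
f = 2Ω sin φ = 2 × 7.29×10⁻⁵ × sin 18° = 4.51×10⁻⁵ s⁻¹
Component geostrophic relations (x east, y north):
u_g = −(1/(fρ)) ∂P/∂y,  v_g = (1/(fρ)) ∂P/∂x
u_g = −(1.3×10⁻³)/(4.51×10⁻⁵ × 1.14) = −25.3 m/s;  v_g = (1.9×10⁻³)/(4.51×10⁻⁵ × 1.14) = 37.0 m/s
|V_g| = √(u_g² + v_g²) = 44.8 m/s

45 m/s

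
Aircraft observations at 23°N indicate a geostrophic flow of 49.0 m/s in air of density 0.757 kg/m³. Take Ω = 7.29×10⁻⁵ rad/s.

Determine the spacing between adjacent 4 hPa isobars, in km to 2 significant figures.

190 km

Coriolis parameter at 23°N:
f = 2Ω sin φ = 2 × 7.29×10⁻⁵ × sin 23° = 5.70×10⁻⁵ s⁻¹
Geostrophic balance rearranged: |∂P/∂n| = f ρ V_g
|∂P/∂n| = 5.70×10⁻⁵ × 0.757 × 49.0 = 2.11×10⁻³ Pa/m
Isobar spacing: Δn = ΔP/|∂P/∂n| = 400 Pa / 2.11×10⁻³ Pa/m = 189292 m ≈ 190 km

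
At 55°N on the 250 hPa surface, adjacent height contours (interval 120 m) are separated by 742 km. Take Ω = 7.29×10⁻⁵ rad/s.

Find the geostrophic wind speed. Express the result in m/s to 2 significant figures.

Coriolis parameter at 55°N:
f = 2Ω sin φ = 2 × 7.29×10⁻⁵ × sin 55° = 1.19×10⁻⁴ s⁻¹
Height gradient: |∂Z/∂n| = 120 m / 742000 m = 1.62×10⁻⁴
On a pressure surface, geostrophic balance gives V_g = (g/f)|∂Z/∂n|:
V_g = 9.81 × 1.62×10⁻⁴ / 1.19×10⁻⁴ = 13.3 m/s

13 m/s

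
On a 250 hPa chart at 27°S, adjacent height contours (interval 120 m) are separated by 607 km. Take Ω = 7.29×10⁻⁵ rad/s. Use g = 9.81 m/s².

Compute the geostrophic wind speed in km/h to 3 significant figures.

Coriolis parameter at 27°S:
f = 2Ω sin φ = 2 × 7.29×10⁻⁵ × sin 27° = 6.62×10⁻⁵ s⁻¹
Height gradient: |∂Z/∂n| = 120 m / 607000 m = 1.98×10⁻⁴
On a pressure surface, geostrophic balance gives V_g = (g/f)|∂Z/∂n|:
V_g = 9.81 × 1.98×10⁻⁴ / 6.62×10⁻⁵ = 29.3 m/s
Converting: 29.3 m/s × 3.6 = 105 km/h

105 km/h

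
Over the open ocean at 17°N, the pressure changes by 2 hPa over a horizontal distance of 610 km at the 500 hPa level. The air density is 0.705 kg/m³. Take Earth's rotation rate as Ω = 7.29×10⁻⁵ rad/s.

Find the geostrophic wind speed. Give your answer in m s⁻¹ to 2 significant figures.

11 m s⁻¹

Coriolis parameter at 17°N:
f = 2Ω sin φ = 2 × 7.29×10⁻⁵ × sin 17° = 4.26×10⁻⁵ s⁻¹
Pressure gradient: |∂P/∂n| = 200 Pa / 610000 m = 3.28×10⁻⁴ Pa/m
Geostrophic balance (pressure-gradient force = Coriolis force):
V_g = (1/(fρ)) |∂P/∂n| = 3.28×10⁻⁴ / (4.26×10⁻⁵ × 0.705) = 10.9 m/s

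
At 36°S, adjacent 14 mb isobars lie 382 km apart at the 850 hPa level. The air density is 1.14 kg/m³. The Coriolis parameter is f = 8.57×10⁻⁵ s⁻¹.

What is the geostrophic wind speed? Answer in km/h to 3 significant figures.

Pressure gradient: |∂P/∂n| = 1400 Pa / 382000 m = 3.66×10⁻³ Pa/m
Geostrophic balance (pressure-gradient force = Coriolis force):
V_g = (1/(fρ)) |∂P/∂n| = 3.66×10⁻³ / (8.57×10⁻⁵ × 1.14) = 37.5 m/s
Converting: 37.5 m/s × 3.6 = 135 km/h

135 km/h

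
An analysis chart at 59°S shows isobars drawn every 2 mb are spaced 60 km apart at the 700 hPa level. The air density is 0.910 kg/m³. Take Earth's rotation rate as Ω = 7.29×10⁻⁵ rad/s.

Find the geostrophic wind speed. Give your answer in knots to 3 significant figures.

57.0 knots

Coriolis parameter at 59°S:
f = 2Ω sin φ = 2 × 7.29×10⁻⁵ × sin 59° = 1.25×10⁻⁴ s⁻¹
Pressure gradient: |∂P/∂n| = 200 Pa / 60000 m = 3.33×10⁻³ Pa/m
Geostrophic balance (pressure-gradient force = Coriolis force):
V_g = (1/(fρ)) |∂P/∂n| = 3.33×10⁻³ / (1.25×10⁻⁴ × 0.910) = 29.3 m/s
Converting: 29.3 m/s × 1.944 = 57.0 knots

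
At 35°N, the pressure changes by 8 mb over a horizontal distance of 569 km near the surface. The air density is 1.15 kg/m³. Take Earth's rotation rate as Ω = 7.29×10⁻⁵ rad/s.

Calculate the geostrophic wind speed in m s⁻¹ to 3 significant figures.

Coriolis parameter at 35°N:
f = 2Ω sin φ = 2 × 7.29×10⁻⁵ × sin 35° = 8.36×10⁻⁵ s⁻¹
Pressure gradient: |∂P/∂n| = 800 Pa / 569000 m = 1.41×10⁻³ Pa/m
Geostrophic balance (pressure-gradient force = Coriolis force):
V_g = (1/(fρ)) |∂P/∂n| = 1.41×10⁻³ / (8.36×10⁻⁵ × 1.15) = 14.6 m/s

14.6 m s⁻¹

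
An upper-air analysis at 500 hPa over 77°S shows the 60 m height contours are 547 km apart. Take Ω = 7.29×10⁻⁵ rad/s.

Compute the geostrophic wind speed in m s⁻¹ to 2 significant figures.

Coriolis parameter at 77°S:
f = 2Ω sin φ = 2 × 7.29×10⁻⁵ × sin 77° = 1.42×10⁻⁴ s⁻¹
Height gradient: |∂Z/∂n| = 60 m / 547000 m = 1.10×10⁻⁴
On a pressure surface, geostrophic balance gives V_g = (g/f)|∂Z/∂n|:
V_g = 9.81 × 1.10×10⁻⁴ / 1.42×10⁻⁴ = 7.57 m/s

7.6 m s⁻¹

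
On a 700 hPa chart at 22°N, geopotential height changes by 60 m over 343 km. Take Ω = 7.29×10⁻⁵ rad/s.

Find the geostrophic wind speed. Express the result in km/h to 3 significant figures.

113 km/h

Coriolis parameter at 22°N:
f = 2Ω sin φ = 2 × 7.29×10⁻⁵ × sin 22° = 5.46×10⁻⁵ s⁻¹
Height gradient: |∂Z/∂n| = 60 m / 343000 m = 1.75×10⁻⁴
On a pressure surface, geostrophic balance gives V_g = (g/f)|∂Z/∂n|:
V_g = 9.81 × 1.75×10⁻⁴ / 5.46×10⁻⁵ = 31.4 m/s
Converting: 31.4 m/s × 3.6 = 113 km/h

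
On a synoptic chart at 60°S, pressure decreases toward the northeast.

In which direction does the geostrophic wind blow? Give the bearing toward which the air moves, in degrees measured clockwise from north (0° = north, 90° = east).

315°

The pressure-gradient force points toward the northeast (bearing 045°).
Geostrophic balance: in the Southern Hemisphere the Coriolis force deflects motion to the left, so the geostrophic wind blows 90° to the left of the pressure-gradient force (low pressure on the right).
Rotating 045° by 90° counterclockwise gives 315° — the wind blows toward the northwest.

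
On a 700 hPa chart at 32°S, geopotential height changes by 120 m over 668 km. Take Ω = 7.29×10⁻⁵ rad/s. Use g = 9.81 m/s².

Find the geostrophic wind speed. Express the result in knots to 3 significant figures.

Coriolis parameter at 32°S:
f = 2Ω sin φ = 2 × 7.29×10⁻⁵ × sin 32° = 7.73×10⁻⁵ s⁻¹
Height gradient: |∂Z/∂n| = 120 m / 668000 m = 1.80×10⁻⁴
On a pressure surface, geostrophic balance gives V_g = (g/f)|∂Z/∂n|:
V_g = 9.81 × 1.80×10⁻⁴ / 7.73×10⁻⁵ = 22.8 m/s
Converting: 22.8 m/s × 1.944 = 44.3 knots

44.3 knots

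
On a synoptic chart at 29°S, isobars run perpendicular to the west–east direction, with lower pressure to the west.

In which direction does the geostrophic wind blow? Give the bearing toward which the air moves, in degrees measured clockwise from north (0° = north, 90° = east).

The pressure-gradient force points toward the west (bearing 270°).
Geostrophic balance: in the Southern Hemisphere the Coriolis force deflects motion to the left, so the geostrophic wind blows 90° to the left of the pressure-gradient force (low pressure on the right).
Rotating 270° by 90° counterclockwise gives 180° — the wind blows toward the south.

180°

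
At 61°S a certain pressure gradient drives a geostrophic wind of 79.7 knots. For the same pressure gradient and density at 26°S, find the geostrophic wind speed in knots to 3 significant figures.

159 knots

With the same pressure gradient and density, V_g ∝ 1/f ∝ 1/sin φ.
V₂ = V₁ · sin φ₁ / sin φ₂ = 79.7 × sin 61° / sin 26°
V₂ = 79.7 × 0.8746/0.4384 = 159 knots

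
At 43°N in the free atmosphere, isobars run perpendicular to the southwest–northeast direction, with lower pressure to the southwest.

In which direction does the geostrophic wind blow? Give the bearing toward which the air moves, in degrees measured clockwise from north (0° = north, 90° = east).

The pressure-gradient force points toward the southwest (bearing 225°).
Geostrophic balance: in the Northern Hemisphere the Coriolis force deflects motion to the right, so the geostrophic wind blows 90° to the right of the pressure-gradient force (low pressure on the left).
Rotating 225° by 90° clockwise gives 315° — the wind blows toward the northwest.

315°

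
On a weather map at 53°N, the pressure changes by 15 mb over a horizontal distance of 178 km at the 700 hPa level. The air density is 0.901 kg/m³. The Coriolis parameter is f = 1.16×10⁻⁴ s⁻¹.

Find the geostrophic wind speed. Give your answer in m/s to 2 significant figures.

81 m/s

Pressure gradient: |∂P/∂n| = 1500 Pa / 178000 m = 8.43×10⁻³ Pa/m
Geostrophic balance (pressure-gradient force = Coriolis force):
V_g = (1/(fρ)) |∂P/∂n| = 8.43×10⁻³ / (1.16×10⁻⁴ × 0.901) = 80.6 m/s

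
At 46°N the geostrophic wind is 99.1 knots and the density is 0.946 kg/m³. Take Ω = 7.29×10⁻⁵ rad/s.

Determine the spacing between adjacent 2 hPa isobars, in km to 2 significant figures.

Coriolis parameter at 46°N:
f = 2Ω sin φ = 2 × 7.29×10⁻⁵ × sin 46° = 1.05×10⁻⁴ s⁻¹
Wind speed in SI: 99.1 knots = 51.0 m/s
Geostrophic balance rearranged: |∂P/∂n| = f ρ V_g
|∂P/∂n| = 1.05×10⁻⁴ × 0.946 × 51.0 = 5.06×10⁻³ Pa/m
Isobar spacing: Δn = ΔP/|∂P/∂n| = 200 Pa / 5.06×10⁻³ Pa/m = 39540 m ≈ 40 km

40 km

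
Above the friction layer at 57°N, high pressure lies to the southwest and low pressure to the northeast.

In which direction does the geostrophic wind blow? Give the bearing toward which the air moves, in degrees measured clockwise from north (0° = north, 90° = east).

135°

The pressure-gradient force points toward the northeast (bearing 045°).
Geostrophic balance: in the Northern Hemisphere the Coriolis force deflects motion to the right, so the geostrophic wind blows 90° to the right of the pressure-gradient force (low pressure on the left).
Rotating 045° by 90° clockwise gives 135° — the wind blows toward the southeast.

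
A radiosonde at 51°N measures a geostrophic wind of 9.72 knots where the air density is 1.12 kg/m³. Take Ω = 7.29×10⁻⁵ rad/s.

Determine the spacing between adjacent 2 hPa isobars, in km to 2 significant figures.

320 km

Coriolis parameter at 51°N:
f = 2Ω sin φ = 2 × 7.29×10⁻⁵ × sin 51° = 1.13×10⁻⁴ s⁻¹
Wind speed in SI: 9.72 knots = 5.00 m/s
Geostrophic balance rearranged: |∂P/∂n| = f ρ V_g
|∂P/∂n| = 1.13×10⁻⁴ × 1.12 × 5.00 = 6.35×10⁻⁴ Pa/m
Isobar spacing: Δn = ΔP/|∂P/∂n| = 200 Pa / 6.35×10⁻⁴ Pa/m = 315172 m ≈ 320 km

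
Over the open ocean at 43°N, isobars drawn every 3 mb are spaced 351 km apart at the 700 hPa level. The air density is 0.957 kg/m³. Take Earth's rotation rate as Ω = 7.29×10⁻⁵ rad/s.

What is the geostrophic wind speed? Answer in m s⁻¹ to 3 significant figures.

8.98 m s⁻¹

Coriolis parameter at 43°N:
f = 2Ω sin φ = 2 × 7.29×10⁻⁵ × sin 43° = 9.94×10⁻⁵ s⁻¹
Pressure gradient: |∂P/∂n| = 300 Pa / 351000 m = 8.55×10⁻⁴ Pa/m
Geostrophic balance (pressure-gradient force = Coriolis force):
V_g = (1/(fρ)) |∂P/∂n| = 8.55×10⁻⁴ / (9.94×10⁻⁵ × 0.957) = 8.98 m/s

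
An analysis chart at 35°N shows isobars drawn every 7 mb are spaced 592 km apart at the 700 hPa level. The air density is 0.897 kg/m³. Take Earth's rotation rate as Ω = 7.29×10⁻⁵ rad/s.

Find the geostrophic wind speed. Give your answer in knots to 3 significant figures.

30.6 knots

Coriolis parameter at 35°N:
f = 2Ω sin φ = 2 × 7.29×10⁻⁵ × sin 35° = 8.36×10⁻⁵ s⁻¹
Pressure gradient: |∂P/∂n| = 700 Pa / 592000 m = 1.18×10⁻³ Pa/m
Geostrophic balance (pressure-gradient force = Coriolis force):
V_g = (1/(fρ)) |∂P/∂n| = 1.18×10⁻³ / (8.36×10⁻⁵ × 0.897) = 15.8 m/s
Converting: 15.8 m/s × 1.944 = 30.6 knots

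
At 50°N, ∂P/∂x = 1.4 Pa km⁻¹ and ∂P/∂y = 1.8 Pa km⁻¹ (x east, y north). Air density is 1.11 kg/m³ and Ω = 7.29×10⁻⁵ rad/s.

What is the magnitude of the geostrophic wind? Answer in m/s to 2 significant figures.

Coriolis parameter at 50°N:
f = 2Ω sin φ = 2 × 7.29×10⁻⁵ × sin 50° = 1.12×10⁻⁴ s⁻¹
Component geostrophic relations (x east, y north):
u_g = −(1/(fρ)) ∂P/∂y,  v_g = (1/(fρ)) ∂P/∂x
u_g = −(1.8×10⁻³)/(1.12×10⁻⁴ × 1.11) = −14.5 m/s;  v_g = (1.4×10⁻³)/(1.12×10⁻⁴ × 1.11) = 11.3 m/s
|V_g| = √(u_g² + v_g²) = 18.4 m/s

18 m/s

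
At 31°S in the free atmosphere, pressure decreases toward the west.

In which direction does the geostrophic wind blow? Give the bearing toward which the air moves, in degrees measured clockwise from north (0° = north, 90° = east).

180°

The pressure-gradient force points toward the west (bearing 270°).
Geostrophic balance: in the Southern Hemisphere the Coriolis force deflects motion to the left, so the geostrophic wind blows 90° to the left of the pressure-gradient force (low pressure on the right).
Rotating 270° by 90° counterclockwise gives 180° — the wind blows toward the south.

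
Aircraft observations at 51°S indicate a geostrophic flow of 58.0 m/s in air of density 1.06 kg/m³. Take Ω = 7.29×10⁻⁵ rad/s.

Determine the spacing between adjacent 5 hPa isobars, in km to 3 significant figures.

Coriolis parameter at 51°S:
f = 2Ω sin φ = 2 × 7.29×10⁻⁵ × sin 51° = 1.13×10⁻⁴ s⁻¹
Geostrophic balance rearranged: |∂P/∂n| = f ρ V_g
|∂P/∂n| = 1.13×10⁻⁴ × 1.06 × 58.0 = 6.97×10⁻³ Pa/m
Isobar spacing: Δn = ΔP/|∂P/∂n| = 500 Pa / 6.97×10⁻³ Pa/m = 71775 m ≈ 71.8 km

71.8 km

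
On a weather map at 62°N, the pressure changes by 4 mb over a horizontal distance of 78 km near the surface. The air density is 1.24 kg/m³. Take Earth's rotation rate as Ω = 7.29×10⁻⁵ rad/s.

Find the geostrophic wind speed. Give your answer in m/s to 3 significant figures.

32.1 m/s

Coriolis parameter at 62°N:
f = 2Ω sin φ = 2 × 7.29×10⁻⁵ × sin 62° = 1.29×10⁻⁴ s⁻¹
Pressure gradient: |∂P/∂n| = 400 Pa / 78000 m = 5.13×10⁻³ Pa/m
Geostrophic balance (pressure-gradient force = Coriolis force):
V_g = (1/(fρ)) |∂P/∂n| = 5.13×10⁻³ / (1.29×10⁻⁴ × 1.24) = 32.1 m/s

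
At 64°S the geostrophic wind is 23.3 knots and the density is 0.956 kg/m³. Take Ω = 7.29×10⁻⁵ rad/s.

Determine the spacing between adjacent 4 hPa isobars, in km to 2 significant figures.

270 km

Coriolis parameter at 64°S:
f = 2Ω sin φ = 2 × 7.29×10⁻⁵ × sin 64° = 1.31×10⁻⁴ s⁻¹
Wind speed in SI: 23.3 knots = 12.0 m/s
Geostrophic balance rearranged: |∂P/∂n| = f ρ V_g
|∂P/∂n| = 1.31×10⁻⁴ × 0.956 × 12.0 = 1.50×10⁻³ Pa/m
Isobar spacing: Δn = ΔP/|∂P/∂n| = 400 Pa / 1.50×10⁻³ Pa/m = 266373 m ≈ 270 km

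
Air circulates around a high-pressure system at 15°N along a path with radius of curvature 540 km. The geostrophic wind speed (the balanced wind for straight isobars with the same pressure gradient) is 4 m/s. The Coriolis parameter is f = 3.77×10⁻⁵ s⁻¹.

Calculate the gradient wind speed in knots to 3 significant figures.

10.6 knots

Around a high, pressure-gradient force acts outward with centrifugal, so Coriolis balances both:
fV = (1/ρ)|∂P/∂n| + V²/R  →  V² − fR·V + fR·V_g = 0
With fR = 3.77×10⁻⁵ × 540×10³ m = 20.4 m/s:
V = [fR − √((fR)² − 4 fR V_g)]/2 = [20.4 − √(20.4² − 4×20.4×4)]/2 = 5.47 m/s
Supergeostrophic (V > V_g = 4 m/s), as expected around a high.
Converting: 5.47 m/s × 1.944 = 10.6 knots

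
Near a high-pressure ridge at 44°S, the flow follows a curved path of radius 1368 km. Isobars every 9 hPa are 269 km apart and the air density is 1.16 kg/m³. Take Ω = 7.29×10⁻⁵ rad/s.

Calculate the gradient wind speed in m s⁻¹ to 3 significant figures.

Coriolis parameter at 44°S:
f = 2Ω sin φ = 2 × 7.29×10⁻⁵ × sin 44° = 1.01×10⁻⁴ s⁻¹
Pressure gradient: |∂P/∂n| = 900 Pa / 269000 m = 3.35×10⁻³ Pa/m
Geostrophic speed: V_g = |∂P/∂n|/(fρ) = 3.35×10⁻³/(1.01×10⁻⁴ × 1.16) = 28.5 m/s
Around a high, pressure-gradient force acts outward with centrifugal, so Coriolis balances both:
fV = (1/ρ)|∂P/∂n| + V²/R  →  V² − fR·V + fR·V_g = 0
With fR = 1.01×10⁻⁴ × 1368×10³ m = 139 m/s:
V = [fR − √((fR)² − 4 fR V_g)]/2 = [139 − √(139² − 4×139×28.5)]/2 = 40.1 m/s
Supergeostrophic (V > V_g = 28.5 m/s), as expected around a high.

40.1 m s⁻¹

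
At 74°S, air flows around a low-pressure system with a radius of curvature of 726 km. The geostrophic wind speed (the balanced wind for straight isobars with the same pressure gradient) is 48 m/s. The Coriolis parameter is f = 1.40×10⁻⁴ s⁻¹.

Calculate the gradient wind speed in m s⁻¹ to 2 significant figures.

Around a low, centrifugal force acts outward with Coriolis, so pressure-gradient force balances both:
(1/ρ)|∂P/∂n| = fV + V²/R  →  V² + fR·V − fR·V_g = 0
With fR = 1.40×10⁻⁴ × 726×10³ m = 102 m/s:
V = [−fR + √((fR)² + 4 fR V_g)]/2 = [−102 + √(102² + 4×102×48)]/2 = 35.6 m/s
Subgeostrophic (V < V_g = 48 m/s), as expected around a low.

36 m s⁻¹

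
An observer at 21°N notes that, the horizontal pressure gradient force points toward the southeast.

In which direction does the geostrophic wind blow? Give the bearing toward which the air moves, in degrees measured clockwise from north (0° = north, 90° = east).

The pressure-gradient force points toward the southeast (bearing 135°).
Geostrophic balance: in the Northern Hemisphere the Coriolis force deflects motion to the right, so the geostrophic wind blows 90° to the right of the pressure-gradient force (low pressure on the left).
Rotating 135° by 90° clockwise gives 225° — the wind blows toward the southwest.

225°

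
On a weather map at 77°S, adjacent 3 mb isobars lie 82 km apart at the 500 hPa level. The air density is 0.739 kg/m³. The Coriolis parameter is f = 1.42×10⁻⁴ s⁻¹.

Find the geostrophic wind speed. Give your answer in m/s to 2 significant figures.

35 m/s

Pressure gradient: |∂P/∂n| = 300 Pa / 82000 m = 3.66×10⁻³ Pa/m
Geostrophic balance (pressure-gradient force = Coriolis force):
V_g = (1/(fρ)) |∂P/∂n| = 3.66×10⁻³ / (1.42×10⁻⁴ × 0.739) = 34.9 m/s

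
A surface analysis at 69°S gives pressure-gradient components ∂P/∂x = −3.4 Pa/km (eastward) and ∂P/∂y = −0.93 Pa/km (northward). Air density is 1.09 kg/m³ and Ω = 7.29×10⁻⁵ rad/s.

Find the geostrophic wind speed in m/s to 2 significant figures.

24 m/s

Coriolis parameter at 69°S:
f = 2Ω sin φ = 2 × 7.29×10⁻⁵ × sin 69° = 1.36×10⁻⁴ s⁻¹
In the Southern Hemisphere f is negative: f = −1.36×10⁻⁴ s⁻¹.
Component geostrophic relations (x east, y north):
u_g = −(1/(fρ)) ∂P/∂y,  v_g = (1/(fρ)) ∂P/∂x
u_g = −(−0.93×10⁻³)/(−1.36×10⁻⁴ × 1.09) = −6.27 m/s;  v_g = (−3.4×10⁻³)/(−1.36×10⁻⁴ × 1.09) = 22.9 m/s
|V_g| = √(u_g² + v_g²) = 23.8 m/s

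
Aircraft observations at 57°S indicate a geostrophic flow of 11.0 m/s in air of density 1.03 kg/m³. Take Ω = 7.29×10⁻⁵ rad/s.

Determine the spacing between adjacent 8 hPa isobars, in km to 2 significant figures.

Coriolis parameter at 57°S:
f = 2Ω sin φ = 2 × 7.29×10⁻⁵ × sin 57° = 1.22×10⁻⁴ s⁻¹
Geostrophic balance rearranged: |∂P/∂n| = f ρ V_g
|∂P/∂n| = 1.22×10⁻⁴ × 1.03 × 11.0 = 1.39×10⁻³ Pa/m
Isobar spacing: Δn = ΔP/|∂P/∂n| = 800 Pa / 1.39×10⁻³ Pa/m = 577446 m ≈ 580 km

580 km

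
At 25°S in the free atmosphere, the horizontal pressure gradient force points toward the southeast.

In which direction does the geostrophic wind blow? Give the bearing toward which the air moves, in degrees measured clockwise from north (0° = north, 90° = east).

045°

The pressure-gradient force points toward the southeast (bearing 135°).
Geostrophic balance: in the Southern Hemisphere the Coriolis force deflects motion to the left, so the geostrophic wind blows 90° to the left of the pressure-gradient force (low pressure on the right).
Rotating 135° by 90° counterclockwise gives 045° — the wind blows toward the northeast.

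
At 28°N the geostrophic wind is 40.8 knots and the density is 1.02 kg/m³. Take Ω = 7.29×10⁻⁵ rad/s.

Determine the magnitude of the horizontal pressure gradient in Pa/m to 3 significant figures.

Coriolis parameter at 28°N:
f = 2Ω sin φ = 2 × 7.29×10⁻⁵ × sin 28° = 6.84×10⁻⁵ s⁻¹
Wind speed in SI: 40.8 knots = 21.0 m/s
Geostrophic balance rearranged: |∂P/∂n| = f ρ V_g
|∂P/∂n| = 6.84×10⁻⁵ × 1.02 × 21.0 = 1.47×10⁻³ Pa/m

1.47×10⁻³ Pa/m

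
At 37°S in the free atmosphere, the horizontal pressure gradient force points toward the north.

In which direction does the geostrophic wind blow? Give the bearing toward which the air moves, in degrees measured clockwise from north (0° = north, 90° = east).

The pressure-gradient force points toward the north (bearing 000°).
Geostrophic balance: in the Southern Hemisphere the Coriolis force deflects motion to the left, so the geostrophic wind blows 90° to the left of the pressure-gradient force (low pressure on the right).
Rotating 000° by 90° counterclockwise gives 270° — the wind blows toward the west.

270°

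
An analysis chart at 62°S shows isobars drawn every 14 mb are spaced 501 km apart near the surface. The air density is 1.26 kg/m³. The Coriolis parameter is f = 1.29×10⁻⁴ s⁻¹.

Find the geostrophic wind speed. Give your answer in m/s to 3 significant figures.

17.2 m/s

Pressure gradient: |∂P/∂n| = 1400 Pa / 501000 m = 2.79×10⁻³ Pa/m
Geostrophic balance (pressure-gradient force = Coriolis force):
V_g = (1/(fρ)) |∂P/∂n| = 2.79×10⁻³ / (1.29×10⁻⁴ × 1.26) = 17.2 m/s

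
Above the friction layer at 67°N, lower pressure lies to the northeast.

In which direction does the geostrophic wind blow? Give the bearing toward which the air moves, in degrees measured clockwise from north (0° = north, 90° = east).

135°

The pressure-gradient force points toward the northeast (bearing 045°).
Geostrophic balance: in the Northern Hemisphere the Coriolis force deflects motion to the right, so the geostrophic wind blows 90° to the right of the pressure-gradient force (low pressure on the left).
Rotating 045° by 90° clockwise gives 135° — the wind blows toward the southeast.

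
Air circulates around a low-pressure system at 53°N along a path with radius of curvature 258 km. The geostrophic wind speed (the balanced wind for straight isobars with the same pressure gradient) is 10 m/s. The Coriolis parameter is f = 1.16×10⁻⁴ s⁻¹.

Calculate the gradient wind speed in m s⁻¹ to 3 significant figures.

Around a low, centrifugal force acts outward with Coriolis, so pressure-gradient force balances both:
(1/ρ)|∂P/∂n| = fV + V²/R  →  V² + fR·V − fR·V_g = 0
With fR = 1.16×10⁻⁴ × 258×10³ m = 29.9 m/s:
V = [−fR + √((fR)² + 4 fR V_g)]/2 = [−29.9 + √(29.9² + 4×29.9×10)]/2 = 7.91 m/s
Subgeostrophic (V < V_g = 10 m/s), as expected around a low.

7.91 m s⁻¹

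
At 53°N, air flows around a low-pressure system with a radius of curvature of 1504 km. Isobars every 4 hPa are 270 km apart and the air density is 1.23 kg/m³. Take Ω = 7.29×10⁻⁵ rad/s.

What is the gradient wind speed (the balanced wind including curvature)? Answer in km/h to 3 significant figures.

35.3 km/h

Coriolis parameter at 53°N:
f = 2Ω sin φ = 2 × 7.29×10⁻⁵ × sin 53° = 1.16×10⁻⁴ s⁻¹
Pressure gradient: |∂P/∂n| = 400 Pa / 270000 m = 1.48×10⁻³ Pa/m
Geostrophic speed: V_g = |∂P/∂n|/(fρ) = 1.48×10⁻³/(1.16×10⁻⁴ × 1.23) = 10.3 m/s
Around a low, centrifugal force acts outward with Coriolis, so pressure-gradient force balances both:
(1/ρ)|∂P/∂n| = fV + V²/R  →  V² + fR·V − fR·V_g = 0
With fR = 1.16×10⁻⁴ × 1504×10³ m = 175 m/s:
V = [−fR + √((fR)² + 4 fR V_g)]/2 = [−175 + √(175² + 4×175×10.3)]/2 = 9.8 m/s
Subgeostrophic (V < V_g = 10.3 m/s), as expected around a low.
Converting: 9.8 m/s × 3.6 = 35.3 km/h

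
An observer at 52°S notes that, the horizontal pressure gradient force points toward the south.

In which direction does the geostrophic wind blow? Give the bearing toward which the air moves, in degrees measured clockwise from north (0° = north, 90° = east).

The pressure-gradient force points toward the south (bearing 180°).
Geostrophic balance: in the Southern Hemisphere the Coriolis force deflects motion to the left, so the geostrophic wind blows 90° to the left of the pressure-gradient force (low pressure on the right).
Rotating 180° by 90° counterclockwise gives 090° — the wind blows toward the east.

090°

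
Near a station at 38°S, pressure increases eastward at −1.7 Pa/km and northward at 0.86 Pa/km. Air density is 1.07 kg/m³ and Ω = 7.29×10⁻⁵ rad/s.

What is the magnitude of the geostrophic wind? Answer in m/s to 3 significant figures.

Coriolis parameter at 38°S:
f = 2Ω sin φ = 2 × 7.29×10⁻⁵ × sin 38° = 8.98×10⁻⁵ s⁻¹
In the Southern Hemisphere f is negative: f = −8.98×10⁻⁵ s⁻¹.
Component geostrophic relations (x east, y north):
u_g = −(1/(fρ)) ∂P/∂y,  v_g = (1/(fρ)) ∂P/∂x
u_g = −(0.86×10⁻³)/(−8.98×10⁻⁵ × 1.07) = 8.95 m/s;  v_g = (−1.7×10⁻³)/(−8.98×10⁻⁵ × 1.07) = 17.7 m/s
|V_g| = √(u_g² + v_g²) = 19.8 m/s

19.8 m/s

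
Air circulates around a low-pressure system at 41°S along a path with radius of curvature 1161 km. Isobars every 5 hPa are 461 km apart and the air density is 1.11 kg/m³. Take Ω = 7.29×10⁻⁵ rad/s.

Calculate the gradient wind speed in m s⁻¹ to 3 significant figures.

9.42 m s⁻¹

Coriolis parameter at 41°S:
f = 2Ω sin φ = 2 × 7.29×10⁻⁵ × sin 41° = 9.57×10⁻⁵ s⁻¹
Pressure gradient: |∂P/∂n| = 500 Pa / 461000 m = 1.08×10⁻³ Pa/m
Geostrophic speed: V_g = |∂P/∂n|/(fρ) = 1.08×10⁻³/(9.57×10⁻⁵ × 1.11) = 10.2 m/s
Around a low, centrifugal force acts outward with Coriolis, so pressure-gradient force balances both:
(1/ρ)|∂P/∂n| = fV + V²/R  →  V² + fR·V − fR·V_g = 0
With fR = 9.57×10⁻⁵ × 1161×10³ m = 111 m/s:
V = [−fR + √((fR)² + 4 fR V_g)]/2 = [−111 + √(111² + 4×111×10.2)]/2 = 9.42 m/s
Subgeostrophic (V < V_g = 10.2 m/s), as expected around a low.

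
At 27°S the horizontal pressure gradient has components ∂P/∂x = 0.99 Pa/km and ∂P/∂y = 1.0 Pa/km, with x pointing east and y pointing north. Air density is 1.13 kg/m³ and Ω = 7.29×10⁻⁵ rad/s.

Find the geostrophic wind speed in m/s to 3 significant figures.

Coriolis parameter at 27°S:
f = 2Ω sin φ = 2 × 7.29×10⁻⁵ × sin 27° = 6.62×10⁻⁵ s⁻¹
In the Southern Hemisphere f is negative: f = −6.62×10⁻⁵ s⁻¹.
Component geostrophic relations (x east, y north):
u_g = −(1/(fρ)) ∂P/∂y,  v_g = (1/(fρ)) ∂P/∂x
u_g = −(1.0×10⁻³)/(−6.62×10⁻⁵ × 1.13) = 13.4 m/s;  v_g = (0.99×10⁻³)/(−6.62×10⁻⁵ × 1.13) = −13.2 m/s
|V_g| = √(u_g² + v_g²) = 18.8 m/s

18.8 m/s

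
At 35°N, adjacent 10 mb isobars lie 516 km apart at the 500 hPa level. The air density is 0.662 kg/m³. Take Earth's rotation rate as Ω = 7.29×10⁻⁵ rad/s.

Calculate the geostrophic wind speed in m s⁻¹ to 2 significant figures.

35 m s⁻¹

Coriolis parameter at 35°N:
f = 2Ω sin φ = 2 × 7.29×10⁻⁵ × sin 35° = 8.36×10⁻⁵ s⁻¹
Pressure gradient: |∂P/∂n| = 1000 Pa / 516000 m = 1.94×10⁻³ Pa/m
Geostrophic balance (pressure-gradient force = Coriolis force):
V_g = (1/(fρ)) |∂P/∂n| = 1.94×10⁻³ / (8.36×10⁻⁵ × 0.662) = 35.0 m/s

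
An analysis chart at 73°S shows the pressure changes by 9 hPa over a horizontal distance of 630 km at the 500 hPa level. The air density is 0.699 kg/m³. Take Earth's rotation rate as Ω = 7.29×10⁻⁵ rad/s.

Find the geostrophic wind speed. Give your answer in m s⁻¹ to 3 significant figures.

Coriolis parameter at 73°S:
f = 2Ω sin φ = 2 × 7.29×10⁻⁵ × sin 73° = 1.39×10⁻⁴ s⁻¹
Pressure gradient: |∂P/∂n| = 900 Pa / 630000 m = 1.43×10⁻³ Pa/m
Geostrophic balance (pressure-gradient force = Coriolis force):
V_g = (1/(fρ)) |∂P/∂n| = 1.43×10⁻³ / (1.39×10⁻⁴ × 0.699) = 14.7 m/s

14.7 m s⁻¹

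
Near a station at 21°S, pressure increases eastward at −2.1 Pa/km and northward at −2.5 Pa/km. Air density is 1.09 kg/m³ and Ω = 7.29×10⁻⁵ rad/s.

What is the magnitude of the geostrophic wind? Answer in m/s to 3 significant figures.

57.3 m/s

Coriolis parameter at 21°S:
f = 2Ω sin φ = 2 × 7.29×10⁻⁵ × sin 21° = 5.23×10⁻⁵ s⁻¹
In the Southern Hemisphere f is negative: f = −5.23×10⁻⁵ s⁻¹.
Component geostrophic relations (x east, y north):
u_g = −(1/(fρ)) ∂P/∂y,  v_g = (1/(fρ)) ∂P/∂x
u_g = −(−2.5×10⁻³)/(−5.23×10⁻⁵ × 1.09) = −43.9 m/s;  v_g = (−2.1×10⁻³)/(−5.23×10⁻⁵ × 1.09) = 36.9 m/s
|V_g| = √(u_g² + v_g²) = 57.3 m/s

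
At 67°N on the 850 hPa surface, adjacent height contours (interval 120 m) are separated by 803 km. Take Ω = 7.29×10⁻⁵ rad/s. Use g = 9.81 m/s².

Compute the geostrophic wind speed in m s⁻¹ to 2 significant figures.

11 m s⁻¹

Coriolis parameter at 67°N:
f = 2Ω sin φ = 2 × 7.29×10⁻⁵ × sin 67° = 1.34×10⁻⁴ s⁻¹
Height gradient: |∂Z/∂n| = 120 m / 803000 m = 1.49×10⁻⁴
On a pressure surface, geostrophic balance gives V_g = (g/f)|∂Z/∂n|:
V_g = 9.81 × 1.49×10⁻⁴ / 1.34×10⁻⁴ = 10.9 m/s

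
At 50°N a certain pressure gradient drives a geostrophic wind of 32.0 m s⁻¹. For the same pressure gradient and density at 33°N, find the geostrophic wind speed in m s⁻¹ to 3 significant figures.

With the same pressure gradient and density, V_g ∝ 1/f ∝ 1/sin φ.
V₂ = V₁ · sin φ₁ / sin φ₂ = 32.0 × sin 50° / sin 33°
V₂ = 32.0 × 0.7660/0.5446 = 45.0 m s⁻¹

45.0 m s⁻¹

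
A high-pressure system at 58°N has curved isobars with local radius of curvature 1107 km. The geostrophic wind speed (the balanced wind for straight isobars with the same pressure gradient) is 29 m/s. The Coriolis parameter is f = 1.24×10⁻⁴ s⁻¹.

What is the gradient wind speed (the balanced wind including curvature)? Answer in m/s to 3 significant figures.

41.6 m/s

Around a high, pressure-gradient force acts outward with centrifugal, so Coriolis balances both:
fV = (1/ρ)|∂P/∂n| + V²/R  →  V² − fR·V + fR·V_g = 0
With fR = 1.24×10⁻⁴ × 1107×10³ m = 137 m/s:
V = [fR − √((fR)² − 4 fR V_g)]/2 = [137 − √(137² − 4×137×29)]/2 = 41.6 m/s
Supergeostrophic (V > V_g = 29 m/s), as expected around a high.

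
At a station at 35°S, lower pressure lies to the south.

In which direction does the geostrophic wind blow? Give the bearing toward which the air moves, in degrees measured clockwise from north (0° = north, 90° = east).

The pressure-gradient force points toward the south (bearing 180°).
Geostrophic balance: in the Southern Hemisphere the Coriolis force deflects motion to the left, so the geostrophic wind blows 90° to the left of the pressure-gradient force (low pressure on the right).
Rotating 180° by 90° counterclockwise gives 090° — the wind blows toward the east.

090°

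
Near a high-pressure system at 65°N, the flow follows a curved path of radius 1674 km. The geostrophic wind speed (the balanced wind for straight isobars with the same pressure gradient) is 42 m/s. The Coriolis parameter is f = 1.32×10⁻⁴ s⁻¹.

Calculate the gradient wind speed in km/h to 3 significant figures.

Around a high, pressure-gradient force acts outward with centrifugal, so Coriolis balances both:
fV = (1/ρ)|∂P/∂n| + V²/R  →  V² − fR·V + fR·V_g = 0
With fR = 1.32×10⁻⁴ × 1674×10³ m = 221 m/s:
V = [fR − √((fR)² − 4 fR V_g)]/2 = [221 − √(221² − 4×221×42)]/2 = 56.4 m/s
Supergeostrophic (V > V_g = 42 m/s), as expected around a high.
Converting: 56.4 m/s × 3.6 = 203 km/h

203 km/h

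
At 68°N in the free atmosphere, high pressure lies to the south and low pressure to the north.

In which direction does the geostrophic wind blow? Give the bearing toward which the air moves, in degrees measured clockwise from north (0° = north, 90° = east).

The pressure-gradient force points toward the north (bearing 000°).
Geostrophic balance: in the Northern Hemisphere the Coriolis force deflects motion to the right, so the geostrophic wind blows 90° to the right of the pressure-gradient force (low pressure on the left).
Rotating 000° by 90° clockwise gives 090° — the wind blows toward the east.

090°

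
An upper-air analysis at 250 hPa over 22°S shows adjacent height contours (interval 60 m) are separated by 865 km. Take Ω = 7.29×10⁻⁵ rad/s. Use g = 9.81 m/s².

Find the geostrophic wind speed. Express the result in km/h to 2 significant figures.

Coriolis parameter at 22°S:
f = 2Ω sin φ = 2 × 7.29×10⁻⁵ × sin 22° = 5.46×10⁻⁵ s⁻¹
Height gradient: |∂Z/∂n| = 60 m / 865000 m = 6.94×10⁻⁵
On a pressure surface, geostrophic balance gives V_g = (g/f)|∂Z/∂n|:
V_g = 9.81 × 6.94×10⁻⁵ / 5.46×10⁻⁵ = 12.5 m/s
Converting: 12.5 m/s × 3.6 = 45 km/h

45 km/h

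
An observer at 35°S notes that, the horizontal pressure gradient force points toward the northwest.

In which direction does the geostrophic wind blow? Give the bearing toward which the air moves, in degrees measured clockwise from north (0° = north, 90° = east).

225°

The pressure-gradient force points toward the northwest (bearing 315°).
Geostrophic balance: in the Southern Hemisphere the Coriolis force deflects motion to the left, so the geostrophic wind blows 90° to the left of the pressure-gradient force (low pressure on the right).
Rotating 315° by 90° counterclockwise gives 225° — the wind blows toward the southwest.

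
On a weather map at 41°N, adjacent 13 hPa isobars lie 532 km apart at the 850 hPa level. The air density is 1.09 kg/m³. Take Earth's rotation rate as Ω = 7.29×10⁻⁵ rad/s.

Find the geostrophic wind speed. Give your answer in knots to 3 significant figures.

45.6 knots

Coriolis parameter at 41°N:
f = 2Ω sin φ = 2 × 7.29×10⁻⁵ × sin 41° = 9.57×10⁻⁵ s⁻¹
Pressure gradient: |∂P/∂n| = 1300 Pa / 532000 m = 2.44×10⁻³ Pa/m
Geostrophic balance (pressure-gradient force = Coriolis force):
V_g = (1/(fρ)) |∂P/∂n| = 2.44×10⁻³ / (9.57×10⁻⁵ × 1.09) = 23.4 m/s
Converting: 23.4 m/s × 1.944 = 45.6 knots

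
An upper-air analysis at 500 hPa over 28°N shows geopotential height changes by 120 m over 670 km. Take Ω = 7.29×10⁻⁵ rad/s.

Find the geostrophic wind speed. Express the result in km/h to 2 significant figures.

92 km/h

Coriolis parameter at 28°N:
f = 2Ω sin φ = 2 × 7.29×10⁻⁵ × sin 28° = 6.84×10⁻⁵ s⁻¹
Height gradient: |∂Z/∂n| = 120 m / 670000 m = 1.79×10⁻⁴
On a pressure surface, geostrophic balance gives V_g = (g/f)|∂Z/∂n|:
V_g = 9.81 × 1.79×10⁻⁴ / 6.84×10⁻⁵ = 25.7 m/s
Converting: 25.7 m/s × 3.6 = 92 km/h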